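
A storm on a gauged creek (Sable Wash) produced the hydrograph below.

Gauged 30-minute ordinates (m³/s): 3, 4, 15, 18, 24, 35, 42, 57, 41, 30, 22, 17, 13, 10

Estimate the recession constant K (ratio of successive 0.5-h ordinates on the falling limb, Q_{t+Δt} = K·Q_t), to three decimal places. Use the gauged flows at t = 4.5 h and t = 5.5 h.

Using the recession-limb readings at t = 4.5 h and t = 5.5 h: Q falls from 30 to 17 m³/s over 2 intervals.
K = (Q₂/Q₁)^(1/2) = (17/30)^(1/2) = 0.753.

K ≈ 0.753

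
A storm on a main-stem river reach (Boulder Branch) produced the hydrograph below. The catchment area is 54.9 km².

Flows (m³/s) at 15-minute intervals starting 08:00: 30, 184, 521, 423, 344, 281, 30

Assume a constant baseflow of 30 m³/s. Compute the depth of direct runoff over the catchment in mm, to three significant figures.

d ≈ 26.3 mm

Direct runoff: 0.0, 154.0, 491.0, 393.0, 314.0, 251.0, 0.0 m³/s; ΣQ_DR = 1603 m³/s.
V = ΣQ_DR · Δt = 1603 × 900 s = 1.443 × 10^6 m³.
Over A = 54.9 km², depth = V / A = 26.3 mm.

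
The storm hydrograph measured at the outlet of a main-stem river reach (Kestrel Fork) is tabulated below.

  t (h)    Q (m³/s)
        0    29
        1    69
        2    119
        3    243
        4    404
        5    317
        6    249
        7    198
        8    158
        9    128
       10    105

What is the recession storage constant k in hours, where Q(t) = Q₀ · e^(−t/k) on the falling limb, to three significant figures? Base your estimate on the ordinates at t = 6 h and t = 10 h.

On the falling limb, Q drops from 249 to 105 m³/s between t = 6 h and t = 10 h (Δt = 4 h).
k = −Δt / ln(Q₂/Q₁) = −4 / ln(105/249) = 4.63 h.

k ≈ 4.63 h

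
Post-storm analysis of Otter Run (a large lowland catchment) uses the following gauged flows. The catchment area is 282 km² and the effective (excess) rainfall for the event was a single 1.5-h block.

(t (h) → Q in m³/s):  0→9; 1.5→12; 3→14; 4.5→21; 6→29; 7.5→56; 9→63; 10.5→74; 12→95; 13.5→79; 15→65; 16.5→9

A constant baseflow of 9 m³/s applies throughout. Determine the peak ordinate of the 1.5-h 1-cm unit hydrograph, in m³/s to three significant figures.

U_p ≈ 107 m³/s

Direct runoff: 0.0, 3.0, 5.0, 12.0, 20.0, 47.0, 54.0, 65.0, 86.0, 70.0, 56.0, 0.0 m³/s; ΣQ_DR = 418.0 m³/s, peak = 86.0 m³/s.
Runoff depth d = ΣQ_DR·Δt / A = 418.0 × 5400 / (282 km²) = 8.004 mm.
The 1-cm UH is the DRH scaled by (10 mm)/d, so U_p = 86.0 × 10/8.004 = 107 m³/s.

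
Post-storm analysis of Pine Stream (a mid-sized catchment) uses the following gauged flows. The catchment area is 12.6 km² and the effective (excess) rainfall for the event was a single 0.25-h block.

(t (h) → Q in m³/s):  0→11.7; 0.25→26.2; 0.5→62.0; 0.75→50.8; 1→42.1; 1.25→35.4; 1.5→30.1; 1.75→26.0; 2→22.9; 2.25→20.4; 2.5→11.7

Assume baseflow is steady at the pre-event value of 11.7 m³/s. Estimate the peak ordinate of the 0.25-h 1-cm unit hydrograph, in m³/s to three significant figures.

Direct runoff: 0.0, 14.5, 50.3, 39.1, 30.4, 23.7, 18.4, 14.3, 11.2, 8.7, 0.0 m³/s; ΣQ_DR = 210.6 m³/s, peak = 50.3 m³/s.
Runoff depth d = ΣQ_DR·Δt / A = 210.6 × 900 / (12.6 km²) = 15.04 mm.
The 1-cm UH is the DRH scaled by (10 mm)/d, so U_p = 50.3 × 10/15.04 = 33.4 m³/s.

U_p ≈ 33.4 m³/s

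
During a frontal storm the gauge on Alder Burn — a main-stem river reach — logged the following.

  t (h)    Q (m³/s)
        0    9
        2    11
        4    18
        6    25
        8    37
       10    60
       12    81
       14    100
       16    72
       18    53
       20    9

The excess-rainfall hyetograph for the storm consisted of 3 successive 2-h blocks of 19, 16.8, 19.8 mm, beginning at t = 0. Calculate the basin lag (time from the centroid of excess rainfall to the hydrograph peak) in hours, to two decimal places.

Centroid of excess rainfall: t_c = Σ P_i·t̄_i / ΣP_i = 3.0288 h (block centres at 1, 3, 5 h).
Hydrograph peak occurs at t = 14 h, so basin lag t_L = 14 − 3.0288 = 10.97 h.

t_L ≈ 10.97 h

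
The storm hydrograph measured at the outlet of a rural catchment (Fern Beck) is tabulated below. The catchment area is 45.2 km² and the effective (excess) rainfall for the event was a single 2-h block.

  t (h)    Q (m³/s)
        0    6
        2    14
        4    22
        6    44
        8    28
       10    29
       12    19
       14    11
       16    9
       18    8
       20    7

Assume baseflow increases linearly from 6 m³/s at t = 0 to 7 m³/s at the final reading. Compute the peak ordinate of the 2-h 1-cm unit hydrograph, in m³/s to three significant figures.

U_p ≈ 18.9 m³/s

Direct runoff: 0.00, 7.90, 15.80, 37.70, 21.60, 22.50, 12.40, 4.30, 2.20, 1.10, 0.00 m³/s; ΣQ_DR = 125.5 m³/s, peak = 37.70 m³/s.
Runoff depth d = ΣQ_DR·Δt / A = 125.5 × 7200 / (45.2 km²) = 19.99 mm.
The 1-cm UH is the DRH scaled by (10 mm)/d, so U_p = 37.70 × 10/19.99 = 18.9 m³/s.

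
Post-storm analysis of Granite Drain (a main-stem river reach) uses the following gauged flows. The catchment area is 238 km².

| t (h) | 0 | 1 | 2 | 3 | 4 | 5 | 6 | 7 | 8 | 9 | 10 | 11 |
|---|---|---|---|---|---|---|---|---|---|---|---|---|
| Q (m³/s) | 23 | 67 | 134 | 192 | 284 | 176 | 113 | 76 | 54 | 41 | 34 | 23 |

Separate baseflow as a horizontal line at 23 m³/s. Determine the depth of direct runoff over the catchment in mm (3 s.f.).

d ≈ 14.2 mm

Direct runoff: 0.0, 44.0, 111.0, 169.0, 261.0, 153.0, 90.0, 53.0, 31.0, 18.0, 11.0, 0.0 m³/s; ΣQ_DR = 941.0 m³/s.
V = ΣQ_DR · Δt = 941.0 × 3600 s = 3.388 × 10^6 m³.
Over A = 238 km², depth = V / A = 14.2 mm.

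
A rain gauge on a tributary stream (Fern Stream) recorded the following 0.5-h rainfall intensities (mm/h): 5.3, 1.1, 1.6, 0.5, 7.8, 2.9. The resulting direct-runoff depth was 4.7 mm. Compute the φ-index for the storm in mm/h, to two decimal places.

Only the 3 blocks with intensity above φ contribute runoff: 5.3, 7.8, 2.9 mm/h.
Σ(I−φ)·Δt = d  ⇒  (5.3+7.8+2.9 − 3φ)·0.5 = 4.7
φ = (16.00 − 4.7/0.5) / 3 = 2.20 mm/h.

φ ≈ 2.20 mm/h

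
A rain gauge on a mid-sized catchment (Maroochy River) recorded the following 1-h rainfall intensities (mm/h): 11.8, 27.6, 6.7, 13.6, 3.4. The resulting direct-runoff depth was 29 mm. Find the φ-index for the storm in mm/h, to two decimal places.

Only the 3 blocks with intensity above φ contribute runoff: 11.8, 27.6, 13.6 mm/h.
Σ(I−φ)·Δt = d  ⇒  (11.8+27.6+13.6 − 3φ)·1 = 29
φ = (53.00 − 29/1) / 3 = 8.00 mm/h.

φ ≈ 8.00 mm/h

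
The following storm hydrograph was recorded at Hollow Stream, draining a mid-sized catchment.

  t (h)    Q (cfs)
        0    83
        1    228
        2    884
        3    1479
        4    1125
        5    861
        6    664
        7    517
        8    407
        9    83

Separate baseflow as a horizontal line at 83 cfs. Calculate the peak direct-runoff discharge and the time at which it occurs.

Subtracting baseflow gives direct-runoff ordinates: 0.0, 145.0, 801.0, 1396.0, 1042.0, 778.0, 581.0, 434.0, 324.0, 0.0 cfs.
The maximum is 1396.0 cfs, occurring at the reading for t = 3 h.

Q_p = 1396.0 cfs at t = 3 h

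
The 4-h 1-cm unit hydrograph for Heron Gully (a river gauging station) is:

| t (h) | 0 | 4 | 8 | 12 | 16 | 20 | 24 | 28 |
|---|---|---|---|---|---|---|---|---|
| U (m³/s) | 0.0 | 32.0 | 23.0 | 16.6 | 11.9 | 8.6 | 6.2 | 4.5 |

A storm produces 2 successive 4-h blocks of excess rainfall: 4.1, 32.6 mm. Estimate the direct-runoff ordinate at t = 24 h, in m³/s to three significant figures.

By discrete convolution, Q_j = Σ (P_i / 10 mm) · U_{j−i}.
At t = 24 h (j=6): Q = (4.1/10)·6.2 + (32.6/10)·8.6 = 30.6 m³/s.

Q ≈ 30.6 m³/s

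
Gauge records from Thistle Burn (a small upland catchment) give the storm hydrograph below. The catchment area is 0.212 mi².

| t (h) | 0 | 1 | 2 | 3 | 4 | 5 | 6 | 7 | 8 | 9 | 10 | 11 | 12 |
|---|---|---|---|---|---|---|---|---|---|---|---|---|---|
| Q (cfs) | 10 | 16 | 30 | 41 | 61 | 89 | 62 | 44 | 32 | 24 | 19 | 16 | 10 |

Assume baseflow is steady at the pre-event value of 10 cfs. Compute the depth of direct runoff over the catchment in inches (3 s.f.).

d ≈ 2.37 in

Direct runoff: 0.0, 6.0, 20.0, 31.0, 51.0, 79.0, 52.0, 34.0, 22.0, 14.0, 9.0, 6.0, 0.0 cfs; ΣQ_DR = 324.0 cfs.
V = ΣQ_DR · Δt = 324.0 × 3600 s = 1.166 × 10^6 ft³.
Over A = 0.212 mi², depth = V / A = 2.37 in.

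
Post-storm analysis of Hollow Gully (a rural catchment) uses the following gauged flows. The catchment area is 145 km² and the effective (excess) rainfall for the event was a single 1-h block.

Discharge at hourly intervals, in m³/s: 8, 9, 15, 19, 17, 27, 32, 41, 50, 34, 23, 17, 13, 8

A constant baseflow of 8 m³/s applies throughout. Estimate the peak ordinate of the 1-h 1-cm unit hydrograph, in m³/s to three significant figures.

U_p ≈ 84.2 m³/s

Direct runoff: 0.0, 1.0, 7.0, 11.0, 9.0, 19.0, 24.0, 33.0, 42.0, 26.0, 15.0, 9.0, 5.0, 0.0 m³/s; ΣQ_DR = 201.0 m³/s, peak = 42.0 m³/s.
Runoff depth d = ΣQ_DR·Δt / A = 201.0 × 3600 / (145 km²) = 4.990 mm.
The 1-cm UH is the DRH scaled by (10 mm)/d, so U_p = 42.0 × 10/4.990 = 84.2 m³/s.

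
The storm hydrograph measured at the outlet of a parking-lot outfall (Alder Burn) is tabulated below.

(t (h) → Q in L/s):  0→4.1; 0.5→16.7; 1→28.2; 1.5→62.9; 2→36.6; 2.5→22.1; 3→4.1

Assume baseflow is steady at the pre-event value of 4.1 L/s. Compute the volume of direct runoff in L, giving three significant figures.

Direct-runoff ordinates (Q − Q_b): 0.0, 12.6, 24.1, 58.8, 32.5, 18.0, 0.0 L/s.
ΣQ_DR = 146.0 L/s.
With Δt = 0.5 h = 1800 s, V = ΣQ_DR · Δt = 146.0 × 1800 = 2.63 × 10^5 L.

V ≈ 2.63 × 10^5 L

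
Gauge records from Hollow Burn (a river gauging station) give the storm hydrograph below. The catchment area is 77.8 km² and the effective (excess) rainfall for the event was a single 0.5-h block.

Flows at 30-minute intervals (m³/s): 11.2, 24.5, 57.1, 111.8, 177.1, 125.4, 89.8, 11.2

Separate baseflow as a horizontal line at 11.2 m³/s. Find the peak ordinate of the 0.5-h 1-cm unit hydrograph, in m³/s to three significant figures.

Direct runoff: 0.0, 13.3, 45.9, 100.6, 165.9, 114.2, 78.6, 0.0 m³/s; ΣQ_DR = 518.5 m³/s, peak = 165.9 m³/s.
Runoff depth d = ΣQ_DR·Δt / A = 518.5 × 1800 / (77.8 km²) = 12.00 mm.
The 1-cm UH is the DRH scaled by (10 mm)/d, so U_p = 165.9 × 10/12.00 = 138 m³/s.

U_p ≈ 138 m³/s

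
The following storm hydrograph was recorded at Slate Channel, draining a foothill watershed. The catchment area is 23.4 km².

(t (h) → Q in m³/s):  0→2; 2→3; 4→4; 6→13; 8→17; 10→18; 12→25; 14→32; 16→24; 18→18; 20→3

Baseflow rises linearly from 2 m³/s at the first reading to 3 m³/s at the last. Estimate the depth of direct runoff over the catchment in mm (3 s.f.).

d ≈ 40.5 mm

Direct runoff: 0.00, 0.90, 1.80, 10.70, 14.60, 15.50, 22.40, 29.30, 21.20, 15.10, 0.00 m³/s; ΣQ_DR = 131.5 m³/s.
V = ΣQ_DR · Δt = 131.5 × 7200 s = 9.468 × 10^5 m³.
Over A = 23.4 km², depth = V / A = 40.5 mm.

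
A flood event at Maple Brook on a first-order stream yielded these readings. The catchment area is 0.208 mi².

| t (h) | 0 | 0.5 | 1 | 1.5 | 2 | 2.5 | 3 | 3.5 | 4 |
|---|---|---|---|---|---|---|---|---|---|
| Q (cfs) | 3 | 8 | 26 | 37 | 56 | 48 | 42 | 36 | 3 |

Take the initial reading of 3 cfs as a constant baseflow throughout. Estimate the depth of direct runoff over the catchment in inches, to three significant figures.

Direct runoff: 0.0, 5.0, 23.0, 34.0, 53.0, 45.0, 39.0, 33.0, 0.0 cfs; ΣQ_DR = 232.0 cfs.
V = ΣQ_DR · Δt = 232.0 × 1800 s = 4.176 × 10^5 ft³.
Over A = 0.208 mi², depth = V / A = 0.864 in.

d ≈ 0.864 in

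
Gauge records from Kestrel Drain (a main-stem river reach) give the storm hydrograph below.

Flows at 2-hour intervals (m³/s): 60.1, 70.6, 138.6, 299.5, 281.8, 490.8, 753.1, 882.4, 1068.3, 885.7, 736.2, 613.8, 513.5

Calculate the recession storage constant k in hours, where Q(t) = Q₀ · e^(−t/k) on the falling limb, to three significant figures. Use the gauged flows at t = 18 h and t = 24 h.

k ≈ 11.0 h

On the falling limb, Q drops from 885.7 to 513.5 m³/s between t = 18 h and t = 24 h (Δt = 6 h).
k = −Δt / ln(Q₂/Q₁) = −6 / ln(513.5/885.7) = 11.0 h.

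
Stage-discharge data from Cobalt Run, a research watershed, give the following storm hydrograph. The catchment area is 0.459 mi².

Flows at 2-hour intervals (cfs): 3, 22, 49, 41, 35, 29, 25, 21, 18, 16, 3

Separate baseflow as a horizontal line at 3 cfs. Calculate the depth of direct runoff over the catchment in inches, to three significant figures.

d ≈ 1.55 in

Direct runoff: 0.0, 19.0, 46.0, 38.0, 32.0, 26.0, 22.0, 18.0, 15.0, 13.0, 0.0 cfs; ΣQ_DR = 229.0 cfs.
V = ΣQ_DR · Δt = 229.0 × 7200 s = 1.649 × 10^6 ft³.
Over A = 0.459 mi², depth = V / A = 1.55 in.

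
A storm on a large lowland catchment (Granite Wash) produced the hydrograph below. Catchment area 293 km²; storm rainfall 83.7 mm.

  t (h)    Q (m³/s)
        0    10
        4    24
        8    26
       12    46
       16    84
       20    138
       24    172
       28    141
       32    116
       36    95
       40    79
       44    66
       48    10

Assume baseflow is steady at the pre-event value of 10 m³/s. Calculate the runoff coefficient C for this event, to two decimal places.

ΣQ_DR = 877.0 m³/s; V = ΣQ_DR·Δt = 1.263 × 10^7 m³.
Runoff depth d = V / A = 43.10 mm.
C = d / P = 43.10 / 83.7 = 0.51.

C ≈ 0.51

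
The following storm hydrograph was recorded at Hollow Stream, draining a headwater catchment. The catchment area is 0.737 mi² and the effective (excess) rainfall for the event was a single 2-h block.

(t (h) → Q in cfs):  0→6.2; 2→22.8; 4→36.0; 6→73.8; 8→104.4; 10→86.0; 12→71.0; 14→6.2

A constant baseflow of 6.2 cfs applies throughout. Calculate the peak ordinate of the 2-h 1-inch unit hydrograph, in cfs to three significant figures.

Direct runoff: 0.0, 16.6, 29.8, 67.6, 98.2, 79.8, 64.8, 0.0 cfs; ΣQ_DR = 356.8 cfs, peak = 98.2 cfs.
Runoff depth d = ΣQ_DR·Δt / A = 356.8 × 7200 / (0.737 mi²) = 1.500 in.
The 1-inch UH is the DRH scaled by (1 in)/d, so U_p = 98.2 × 1/1.500 = 65.4 cfs.

U_p ≈ 65.4 cfs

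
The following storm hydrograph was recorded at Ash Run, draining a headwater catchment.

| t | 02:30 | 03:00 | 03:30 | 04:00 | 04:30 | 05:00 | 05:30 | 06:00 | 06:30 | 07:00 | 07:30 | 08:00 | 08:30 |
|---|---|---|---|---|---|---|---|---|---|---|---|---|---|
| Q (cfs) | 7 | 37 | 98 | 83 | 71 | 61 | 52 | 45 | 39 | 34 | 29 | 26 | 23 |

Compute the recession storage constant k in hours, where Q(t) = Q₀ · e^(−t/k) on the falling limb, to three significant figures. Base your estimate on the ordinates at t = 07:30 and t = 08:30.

On the falling limb, Q drops from 29 to 23 cfs between t = 07:30 and t = 08:30 (Δt = 1 h).
k = −Δt / ln(Q₂/Q₁) = −1 / ln(23/29) = 4.31 h.

k ≈ 4.31 h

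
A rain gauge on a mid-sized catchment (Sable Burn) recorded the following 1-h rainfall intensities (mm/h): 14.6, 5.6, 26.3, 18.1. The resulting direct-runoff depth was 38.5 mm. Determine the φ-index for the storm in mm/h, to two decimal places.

φ ≈ 6.83 mm/h

Only the 3 blocks with intensity above φ contribute runoff: 14.6, 26.3, 18.1 mm/h.
Σ(I−φ)·Δt = d  ⇒  (14.6+26.3+18.1 − 3φ)·1 = 38.5
φ = (59.00 − 38.5/1) / 3 = 6.83 mm/h.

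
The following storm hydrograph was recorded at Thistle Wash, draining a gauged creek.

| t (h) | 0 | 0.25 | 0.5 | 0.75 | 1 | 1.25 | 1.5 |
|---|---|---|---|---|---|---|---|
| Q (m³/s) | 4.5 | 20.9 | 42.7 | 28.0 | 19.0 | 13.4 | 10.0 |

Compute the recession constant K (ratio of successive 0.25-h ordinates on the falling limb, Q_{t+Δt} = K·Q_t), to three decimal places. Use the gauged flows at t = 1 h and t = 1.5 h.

Using the recession-limb readings at t = 1 h and t = 1.5 h: Q falls from 19.0 to 10.0 m³/s over 2 intervals.
K = (Q₂/Q₁)^(1/2) = (10.0/19.0)^(1/2) = 0.725.

K ≈ 0.725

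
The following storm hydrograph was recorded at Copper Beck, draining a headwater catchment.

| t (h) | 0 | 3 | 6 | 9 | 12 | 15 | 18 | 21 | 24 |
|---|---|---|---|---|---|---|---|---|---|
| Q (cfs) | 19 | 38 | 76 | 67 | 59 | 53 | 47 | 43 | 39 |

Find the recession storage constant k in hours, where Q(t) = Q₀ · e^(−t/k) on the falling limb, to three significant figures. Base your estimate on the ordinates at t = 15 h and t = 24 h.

k ≈ 29.3 h

On the falling limb, Q drops from 53 to 39 cfs between t = 15 h and t = 24 h (Δt = 9 h).
k = −Δt / ln(Q₂/Q₁) = −9 / ln(39/53) = 29.3 h.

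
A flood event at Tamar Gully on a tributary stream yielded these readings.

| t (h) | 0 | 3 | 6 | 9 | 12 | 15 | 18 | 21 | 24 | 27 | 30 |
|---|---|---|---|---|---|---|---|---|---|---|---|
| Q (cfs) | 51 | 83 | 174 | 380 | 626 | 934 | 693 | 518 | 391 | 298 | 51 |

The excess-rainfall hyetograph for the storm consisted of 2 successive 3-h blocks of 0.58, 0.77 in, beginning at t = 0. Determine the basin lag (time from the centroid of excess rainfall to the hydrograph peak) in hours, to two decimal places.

Centroid of excess rainfall: t_c = Σ P_i·t̄_i / ΣP_i = 3.2111 h (block centres at 1.5, 4.5 h).
Hydrograph peak occurs at t = 15 h, so basin lag t_L = 15 − 3.2111 = 11.79 h.

t_L ≈ 11.79 h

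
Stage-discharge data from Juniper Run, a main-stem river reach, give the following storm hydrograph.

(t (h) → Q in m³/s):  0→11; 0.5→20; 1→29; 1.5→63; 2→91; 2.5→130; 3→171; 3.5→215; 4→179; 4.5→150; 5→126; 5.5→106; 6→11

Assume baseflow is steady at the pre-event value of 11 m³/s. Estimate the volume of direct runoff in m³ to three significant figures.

V ≈ 2.09 × 10^6 m³

Direct-runoff ordinates (Q − Q_b): 0.0, 9.0, 18.0, 52.0, 80.0, 119.0, 160.0, 204.0, 168.0, 139.0, 115.0, 95.0, 0.0 m³/s.
ΣQ_DR = 1159 m³/s.
With Δt = 0.5 h = 1800 s, V = ΣQ_DR · Δt = 1159 × 1800 = 2.09 × 10^6 m³.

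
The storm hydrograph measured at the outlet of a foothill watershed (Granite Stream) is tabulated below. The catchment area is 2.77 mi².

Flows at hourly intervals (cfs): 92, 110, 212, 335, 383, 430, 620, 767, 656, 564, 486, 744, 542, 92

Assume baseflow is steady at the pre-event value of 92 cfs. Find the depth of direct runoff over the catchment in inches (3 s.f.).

Direct runoff: 0.0, 18.0, 120.0, 243.0, 291.0, 338.0, 528.0, 675.0, 564.0, 472.0, 394.0, 652.0, 450.0, 0.0 cfs; ΣQ_DR = 4745 cfs.
V = ΣQ_DR · Δt = 4745 × 3600 s = 1.708 × 10^7 ft³.
Over A = 2.77 mi², depth = V / A = 2.65 in.

d ≈ 2.65 in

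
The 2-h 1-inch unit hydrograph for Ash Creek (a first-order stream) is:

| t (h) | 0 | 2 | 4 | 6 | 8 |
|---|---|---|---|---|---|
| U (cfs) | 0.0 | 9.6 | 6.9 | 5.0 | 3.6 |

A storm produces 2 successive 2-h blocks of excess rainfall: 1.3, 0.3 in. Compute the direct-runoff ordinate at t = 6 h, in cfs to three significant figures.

By discrete convolution, Q_j = Σ (P_i / 1 in) · U_{j−i}.
At t = 6 h (j=3): Q = (1.3/1)·5.0 + (0.3/1)·6.9 = 8.57 cfs.

Q ≈ 8.57 cfs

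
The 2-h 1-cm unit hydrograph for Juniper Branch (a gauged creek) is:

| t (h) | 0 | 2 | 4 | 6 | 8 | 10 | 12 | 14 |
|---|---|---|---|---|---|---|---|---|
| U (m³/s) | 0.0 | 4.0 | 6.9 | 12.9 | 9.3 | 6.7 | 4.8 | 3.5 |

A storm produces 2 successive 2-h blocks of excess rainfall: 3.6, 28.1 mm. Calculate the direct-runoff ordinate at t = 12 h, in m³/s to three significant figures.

Q ≈ 20.6 m³/s

By discrete convolution, Q_j = Σ (P_i / 10 mm) · U_{j−i}.
At t = 12 h (j=6): Q = (3.6/10)·4.8 + (28.1/10)·6.7 = 20.6 m³/s.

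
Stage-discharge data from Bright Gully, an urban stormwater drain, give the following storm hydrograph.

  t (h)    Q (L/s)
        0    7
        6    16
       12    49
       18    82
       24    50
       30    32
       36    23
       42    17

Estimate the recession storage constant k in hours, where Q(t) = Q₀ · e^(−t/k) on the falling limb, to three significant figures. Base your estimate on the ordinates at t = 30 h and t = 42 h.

k ≈ 19.0 h

On the falling limb, Q drops from 32 to 17 L/s between t = 30 h and t = 42 h (Δt = 12 h).
k = −Δt / ln(Q₂/Q₁) = −12 / ln(17/32) = 19.0 h.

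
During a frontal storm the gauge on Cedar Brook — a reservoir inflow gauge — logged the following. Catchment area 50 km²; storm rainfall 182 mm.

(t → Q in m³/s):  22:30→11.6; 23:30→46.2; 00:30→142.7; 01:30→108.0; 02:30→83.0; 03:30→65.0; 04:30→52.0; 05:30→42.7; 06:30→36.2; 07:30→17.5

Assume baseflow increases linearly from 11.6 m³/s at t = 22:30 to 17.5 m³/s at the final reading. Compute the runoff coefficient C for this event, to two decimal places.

ΣQ_DR = 459.4 m³/s; V = ΣQ_DR·Δt = 1.654 × 10^6 m³.
Runoff depth d = V / A = 33.08 mm.
C = d / P = 33.08 / 182 = 0.18.

C ≈ 0.18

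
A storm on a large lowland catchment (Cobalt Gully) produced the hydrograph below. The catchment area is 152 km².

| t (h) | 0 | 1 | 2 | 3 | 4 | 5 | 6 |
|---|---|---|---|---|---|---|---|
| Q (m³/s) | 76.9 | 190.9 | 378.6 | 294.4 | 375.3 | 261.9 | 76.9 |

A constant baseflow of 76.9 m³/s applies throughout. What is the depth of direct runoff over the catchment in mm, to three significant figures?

Direct runoff: 0.0, 114.0, 301.7, 217.5, 298.4, 185.0, 0.0 m³/s; ΣQ_DR = 1117 m³/s.
V = ΣQ_DR · Δt = 1117 × 3600 s = 4.020 × 10^6 m³.
Over A = 152 km², depth = V / A = 26.4 mm.

d ≈ 26.4 mm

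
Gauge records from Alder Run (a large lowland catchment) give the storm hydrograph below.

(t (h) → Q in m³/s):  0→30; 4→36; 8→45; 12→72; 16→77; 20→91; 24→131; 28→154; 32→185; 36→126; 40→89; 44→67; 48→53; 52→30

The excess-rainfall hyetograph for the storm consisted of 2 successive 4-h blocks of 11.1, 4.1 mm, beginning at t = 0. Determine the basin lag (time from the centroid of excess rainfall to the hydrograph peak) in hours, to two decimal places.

Centroid of excess rainfall: t_c = Σ P_i·t̄_i / ΣP_i = 3.0789 h (block centres at 2, 6 h).
Hydrograph peak occurs at t = 32 h, so basin lag t_L = 32 − 3.0789 = 28.92 h.

t_L ≈ 28.92 h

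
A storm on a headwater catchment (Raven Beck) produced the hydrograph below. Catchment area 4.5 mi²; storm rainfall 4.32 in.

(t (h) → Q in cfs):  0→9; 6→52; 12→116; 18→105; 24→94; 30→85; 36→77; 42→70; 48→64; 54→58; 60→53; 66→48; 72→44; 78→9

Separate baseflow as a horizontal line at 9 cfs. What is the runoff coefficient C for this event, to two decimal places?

C ≈ 0.36

ΣQ_DR = 758.0 cfs; V = ΣQ_DR·Δt = 1.637 × 10^7 ft³.
Runoff depth d = V / A = 1.566 in.
C = d / P = 1.566 / 4.32 = 0.36.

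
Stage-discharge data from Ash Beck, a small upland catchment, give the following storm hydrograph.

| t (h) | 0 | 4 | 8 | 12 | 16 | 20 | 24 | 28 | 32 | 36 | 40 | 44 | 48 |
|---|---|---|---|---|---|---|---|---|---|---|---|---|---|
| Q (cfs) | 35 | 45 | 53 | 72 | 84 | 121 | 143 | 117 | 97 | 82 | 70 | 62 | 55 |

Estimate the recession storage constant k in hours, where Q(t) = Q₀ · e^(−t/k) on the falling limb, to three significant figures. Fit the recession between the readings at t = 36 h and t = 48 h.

k ≈ 30.0 h

On the falling limb, Q drops from 82 to 55 cfs between t = 36 h and t = 48 h (Δt = 12 h).
k = −Δt / ln(Q₂/Q₁) = −12 / ln(55/82) = 30.0 h.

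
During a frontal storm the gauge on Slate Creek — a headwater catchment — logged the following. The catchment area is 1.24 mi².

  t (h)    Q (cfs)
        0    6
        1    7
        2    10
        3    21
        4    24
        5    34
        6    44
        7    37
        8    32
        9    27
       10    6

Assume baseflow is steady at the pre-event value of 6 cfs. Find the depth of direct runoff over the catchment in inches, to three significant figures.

Direct runoff: 0.0, 1.0, 4.0, 15.0, 18.0, 28.0, 38.0, 31.0, 26.0, 21.0, 0.0 cfs; ΣQ_DR = 182.0 cfs.
V = ΣQ_DR · Δt = 182.0 × 3600 s = 6.552 × 10^5 ft³.
Over A = 1.24 mi², depth = V / A = 0.227 in.

d ≈ 0.227 in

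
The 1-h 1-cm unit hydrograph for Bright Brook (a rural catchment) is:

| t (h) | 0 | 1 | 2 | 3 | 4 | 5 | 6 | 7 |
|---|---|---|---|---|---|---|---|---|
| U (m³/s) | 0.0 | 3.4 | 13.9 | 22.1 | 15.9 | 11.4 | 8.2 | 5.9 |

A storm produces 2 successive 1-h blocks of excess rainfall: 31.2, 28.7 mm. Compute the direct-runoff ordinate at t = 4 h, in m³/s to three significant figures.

By discrete convolution, Q_j = Σ (P_i / 10 mm) · U_{j−i}.
At t = 4 h (j=4): Q = (31.2/10)·15.9 + (28.7/10)·22.1 = 113 m³/s.

Q ≈ 113 m³/s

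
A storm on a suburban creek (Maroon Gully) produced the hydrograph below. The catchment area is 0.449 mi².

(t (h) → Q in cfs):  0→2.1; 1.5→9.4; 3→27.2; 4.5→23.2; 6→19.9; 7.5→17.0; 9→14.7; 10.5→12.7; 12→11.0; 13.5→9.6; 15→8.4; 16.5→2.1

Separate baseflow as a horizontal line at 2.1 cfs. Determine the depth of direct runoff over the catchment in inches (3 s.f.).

d ≈ 0.684 in

Direct runoff: 0.0, 7.3, 25.1, 21.1, 17.8, 14.9, 12.6, 10.6, 8.9, 7.5, 6.3, 0.0 cfs; ΣQ_DR = 132.1 cfs.
V = ΣQ_DR · Δt = 132.1 × 5400 s = 7.133 × 10^5 ft³.
Over A = 0.449 mi², depth = V / A = 0.684 in.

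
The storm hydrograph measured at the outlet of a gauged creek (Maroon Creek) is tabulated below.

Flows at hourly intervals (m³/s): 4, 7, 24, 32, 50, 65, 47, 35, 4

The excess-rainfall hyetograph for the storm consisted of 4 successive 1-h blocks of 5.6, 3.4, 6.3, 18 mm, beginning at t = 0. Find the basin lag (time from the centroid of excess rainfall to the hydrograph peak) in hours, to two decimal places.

t_L ≈ 2.40 h

Centroid of excess rainfall: t_c = Σ P_i·t̄_i / ΣP_i = 2.6021 h (block centres at 0.5, 1.5, 2.5, 3.5 h).
Hydrograph peak occurs at t = 5 h, so basin lag t_L = 5 − 2.6021 = 2.40 h.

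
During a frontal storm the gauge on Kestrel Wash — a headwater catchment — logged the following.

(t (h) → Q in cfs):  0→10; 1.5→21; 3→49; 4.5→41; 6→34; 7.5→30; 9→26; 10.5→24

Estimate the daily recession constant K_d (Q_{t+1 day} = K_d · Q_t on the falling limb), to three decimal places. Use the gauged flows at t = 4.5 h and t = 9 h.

Between t = 4.5 h and t = 9 h the flow falls from 41 to 26 cfs over 3×1.5 h = 4.5 h.
Per-interval ratio K = (26/41)^(1/3) = 0.8591; K_d = K^(24/1.5) = 0.088.

K_d ≈ 0.088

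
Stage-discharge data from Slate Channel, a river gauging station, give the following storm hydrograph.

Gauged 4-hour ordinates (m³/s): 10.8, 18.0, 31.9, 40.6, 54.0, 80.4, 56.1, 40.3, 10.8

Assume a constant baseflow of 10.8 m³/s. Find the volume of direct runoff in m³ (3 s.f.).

V ≈ 3.54 × 10^6 m³

Direct-runoff ordinates (Q − Q_b): 0.0, 7.2, 21.1, 29.8, 43.2, 69.6, 45.3, 29.5, 0.0 m³/s.
ΣQ_DR = 245.7 m³/s.
With Δt = 4 h = 14400 s, V = ΣQ_DR · Δt = 245.7 × 14400 = 3.54 × 10^6 m³.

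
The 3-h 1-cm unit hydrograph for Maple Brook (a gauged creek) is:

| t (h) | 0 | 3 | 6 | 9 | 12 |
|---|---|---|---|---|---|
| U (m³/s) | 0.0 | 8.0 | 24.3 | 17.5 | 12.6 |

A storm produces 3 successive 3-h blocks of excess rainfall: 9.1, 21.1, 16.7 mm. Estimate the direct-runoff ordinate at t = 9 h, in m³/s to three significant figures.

Q ≈ 80.6 m³/s

By discrete convolution, Q_j = Σ (P_i / 10 mm) · U_{j−i}.
At t = 9 h (j=3): Q = (9.1/10)·17.5 + (21.1/10)·24.3 + (16.7/10)·8.0 = 80.6 m³/s.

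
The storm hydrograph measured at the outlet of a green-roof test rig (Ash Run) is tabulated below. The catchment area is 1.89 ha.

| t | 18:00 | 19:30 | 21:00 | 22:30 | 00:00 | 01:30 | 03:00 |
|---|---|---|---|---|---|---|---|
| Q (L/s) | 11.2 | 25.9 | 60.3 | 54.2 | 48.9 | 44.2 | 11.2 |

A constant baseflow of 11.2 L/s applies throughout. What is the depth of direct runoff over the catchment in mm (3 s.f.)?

Direct runoff: 0.0, 14.7, 49.1, 43.0, 37.7, 33.0, 0.0 L/s; ΣQ_DR = 177.5 L/s.
V = ΣQ_DR · Δt = 177.5 × 5400 s = 9.585 × 10^5 L.
Over A = 1.89 ha, depth = V / A = 50.7 mm.

d ≈ 50.7 mm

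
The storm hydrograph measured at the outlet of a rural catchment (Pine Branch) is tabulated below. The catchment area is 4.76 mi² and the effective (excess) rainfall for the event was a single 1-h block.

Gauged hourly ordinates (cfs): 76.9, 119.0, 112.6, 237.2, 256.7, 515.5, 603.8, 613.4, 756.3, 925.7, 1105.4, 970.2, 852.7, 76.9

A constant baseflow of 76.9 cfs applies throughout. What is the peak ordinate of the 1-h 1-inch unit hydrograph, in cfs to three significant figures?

U_p ≈ 514 cfs

Direct runoff: 0.0, 42.1, 35.7, 160.3, 179.8, 438.6, 526.9, 536.5, 679.4, 848.8, 1028.5, 893.3, 775.8, 0.0 cfs; ΣQ_DR = 6146 cfs, peak = 1028.5 cfs.
Runoff depth d = ΣQ_DR·Δt / A = 6146 × 3600 / (4.76 mi²) = 2.001 in.
The 1-inch UH is the DRH scaled by (1 in)/d, so U_p = 1028.5 × 1/2.001 = 514 cfs.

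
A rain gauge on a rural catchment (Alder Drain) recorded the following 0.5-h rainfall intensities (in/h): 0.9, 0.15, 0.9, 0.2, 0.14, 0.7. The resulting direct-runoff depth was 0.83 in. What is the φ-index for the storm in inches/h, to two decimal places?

φ ≈ 0.28 in/h

Only the 3 blocks with intensity above φ contribute runoff: 0.9, 0.9, 0.7 in/h.
Σ(I−φ)·Δt = d  ⇒  (0.9+0.9+0.7 − 3φ)·0.5 = 0.83
φ = (2.500 − 0.83/0.5) / 3 = 0.28 in/h.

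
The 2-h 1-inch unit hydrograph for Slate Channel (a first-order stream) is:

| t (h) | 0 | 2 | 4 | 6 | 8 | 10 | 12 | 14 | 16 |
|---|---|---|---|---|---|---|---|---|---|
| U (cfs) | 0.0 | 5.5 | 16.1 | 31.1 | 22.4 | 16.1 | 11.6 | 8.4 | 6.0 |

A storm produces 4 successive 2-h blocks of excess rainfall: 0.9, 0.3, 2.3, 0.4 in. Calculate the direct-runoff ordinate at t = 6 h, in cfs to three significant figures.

Q ≈ 45.5 cfs

By discrete convolution, Q_j = Σ (P_i / 1 in) · U_{j−i}.
At t = 6 h (j=3): Q = (0.9/1)·31.1 + (0.3/1)·16.1 + (2.3/1)·5.5 + (0.4/1)·0.0 = 45.5 cfs.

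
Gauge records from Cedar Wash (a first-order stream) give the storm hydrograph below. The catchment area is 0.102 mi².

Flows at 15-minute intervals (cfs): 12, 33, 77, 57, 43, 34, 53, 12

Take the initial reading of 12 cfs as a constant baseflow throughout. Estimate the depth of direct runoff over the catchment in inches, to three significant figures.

d ≈ 0.855 in

Direct runoff: 0.0, 21.0, 65.0, 45.0, 31.0, 22.0, 41.0, 0.0 cfs; ΣQ_DR = 225.0 cfs.
V = ΣQ_DR · Δt = 225.0 × 900 s = 2.025 × 10^5 ft³.
Over A = 0.102 mi², depth = V / A = 0.855 in.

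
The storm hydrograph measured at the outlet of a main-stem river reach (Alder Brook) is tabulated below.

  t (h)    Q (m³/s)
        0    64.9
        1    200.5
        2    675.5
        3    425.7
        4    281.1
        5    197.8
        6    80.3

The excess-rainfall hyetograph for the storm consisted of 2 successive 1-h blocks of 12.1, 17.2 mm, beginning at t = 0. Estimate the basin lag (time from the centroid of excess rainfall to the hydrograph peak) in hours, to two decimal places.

t_L ≈ 0.91 h

Centroid of excess rainfall: t_c = Σ P_i·t̄_i / ΣP_i = 1.0870 h (block centres at 0.5, 1.5 h).
Hydrograph peak occurs at t = 2 h, so basin lag t_L = 2 − 1.0870 = 0.91 h.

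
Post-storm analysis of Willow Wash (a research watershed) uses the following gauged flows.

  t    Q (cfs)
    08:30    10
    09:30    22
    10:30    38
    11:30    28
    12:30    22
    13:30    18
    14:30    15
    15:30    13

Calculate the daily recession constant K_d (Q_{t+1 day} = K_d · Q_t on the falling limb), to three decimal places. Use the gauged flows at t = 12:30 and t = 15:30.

K_d ≈ 0.015

Between t = 12:30 and t = 15:30 the flow falls from 22 to 13 cfs over 3×1 h = 3 h.
Per-interval ratio K = (13/22)^(1/3) = 0.8392; K_d = K^(24/1) = 0.015.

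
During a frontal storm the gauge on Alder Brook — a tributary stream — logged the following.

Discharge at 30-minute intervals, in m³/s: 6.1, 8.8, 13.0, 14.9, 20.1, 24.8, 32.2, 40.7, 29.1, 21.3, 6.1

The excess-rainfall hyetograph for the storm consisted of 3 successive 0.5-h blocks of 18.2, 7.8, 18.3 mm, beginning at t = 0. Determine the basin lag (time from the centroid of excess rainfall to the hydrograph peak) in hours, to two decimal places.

Centroid of excess rainfall: t_c = Σ P_i·t̄_i / ΣP_i = 0.7511 h (block centres at 0.25, 0.75, 1.25 h).
Hydrograph peak occurs at t = 3.5 h, so basin lag t_L = 3.5 − 0.7511 = 2.75 h.

t_L ≈ 2.75 h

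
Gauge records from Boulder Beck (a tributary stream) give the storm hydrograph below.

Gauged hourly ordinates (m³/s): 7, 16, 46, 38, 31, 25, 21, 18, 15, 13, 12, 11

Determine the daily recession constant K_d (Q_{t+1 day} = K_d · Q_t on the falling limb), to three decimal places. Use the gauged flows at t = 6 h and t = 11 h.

Between t = 6 h and t = 11 h the flow falls from 21 to 11 m³/s over 5×1 h = 5 h.
Per-interval ratio K = (11/21)^(1/5) = 0.8787; K_d = K^(24/1) = 0.045.

K_d ≈ 0.045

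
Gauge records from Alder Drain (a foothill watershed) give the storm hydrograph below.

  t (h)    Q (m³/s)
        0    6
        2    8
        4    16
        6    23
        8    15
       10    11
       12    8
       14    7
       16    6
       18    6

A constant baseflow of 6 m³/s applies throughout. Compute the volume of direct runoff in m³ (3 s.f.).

V ≈ 3.31 × 10^5 m³

Direct-runoff ordinates (Q − Q_b): 0.0, 2.0, 10.0, 17.0, 9.0, 5.0, 2.0, 1.0, 0.0, 0.0 m³/s.
ΣQ_DR = 46.00 m³/s.
With Δt = 2 h = 7200 s, V = ΣQ_DR · Δt = 46.00 × 7200 = 3.31 × 10^5 m³.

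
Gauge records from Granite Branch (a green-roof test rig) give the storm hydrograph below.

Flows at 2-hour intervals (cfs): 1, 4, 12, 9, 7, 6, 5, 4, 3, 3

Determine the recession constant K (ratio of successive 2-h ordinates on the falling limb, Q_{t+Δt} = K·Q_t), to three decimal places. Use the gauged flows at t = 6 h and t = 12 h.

Using the recession-limb readings at t = 6 h and t = 12 h: Q falls from 9 to 5 cfs over 3 intervals.
K = (Q₂/Q₁)^(1/3) = (5/9)^(1/3) = 0.822.

K ≈ 0.822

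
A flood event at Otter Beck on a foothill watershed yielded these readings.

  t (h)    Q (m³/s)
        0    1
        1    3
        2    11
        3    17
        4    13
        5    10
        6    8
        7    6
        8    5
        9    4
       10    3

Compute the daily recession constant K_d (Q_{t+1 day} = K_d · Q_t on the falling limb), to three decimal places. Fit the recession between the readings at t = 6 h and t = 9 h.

Between t = 6 h and t = 9 h the flow falls from 8 to 4 m³/s over 3×1 h = 3 h.
Per-interval ratio K = (4/8)^(1/3) = 0.7937; K_d = K^(24/1) = 0.004.

K_d ≈ 0.004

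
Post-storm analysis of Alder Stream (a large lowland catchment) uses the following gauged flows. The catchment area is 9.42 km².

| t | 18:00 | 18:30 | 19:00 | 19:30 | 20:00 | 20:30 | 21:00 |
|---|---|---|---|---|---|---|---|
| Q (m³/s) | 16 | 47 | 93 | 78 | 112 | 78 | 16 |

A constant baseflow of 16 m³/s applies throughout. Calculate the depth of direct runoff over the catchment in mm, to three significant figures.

d ≈ 62.7 mm

Direct runoff: 0.0, 31.0, 77.0, 62.0, 96.0, 62.0, 0.0 m³/s; ΣQ_DR = 328.0 m³/s.
V = ΣQ_DR · Δt = 328.0 × 1800 s = 5.904 × 10^5 m³.
Over A = 9.42 km², depth = V / A = 62.7 mm.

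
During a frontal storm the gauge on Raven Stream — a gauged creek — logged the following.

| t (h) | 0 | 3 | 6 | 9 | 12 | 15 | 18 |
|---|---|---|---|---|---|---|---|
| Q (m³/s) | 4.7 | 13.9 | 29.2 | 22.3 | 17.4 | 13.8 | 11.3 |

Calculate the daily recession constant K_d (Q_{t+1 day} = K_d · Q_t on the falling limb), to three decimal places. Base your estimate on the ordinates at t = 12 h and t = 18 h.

K_d ≈ 0.178

Between t = 12 h and t = 18 h the flow falls from 17.4 to 11.3 m³/s over 2×3 h = 6 h.
Per-interval ratio K = (11.3/17.4)^(1/2) = 0.8059; K_d = K^(24/3) = 0.178.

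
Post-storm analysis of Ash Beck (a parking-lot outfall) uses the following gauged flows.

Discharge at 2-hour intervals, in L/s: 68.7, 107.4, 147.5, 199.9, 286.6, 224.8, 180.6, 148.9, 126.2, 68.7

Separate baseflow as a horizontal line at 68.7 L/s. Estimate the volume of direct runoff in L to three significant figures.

Direct-runoff ordinates (Q − Q_b): 0.0, 38.7, 78.8, 131.2, 217.9, 156.1, 111.9, 80.2, 57.5, 0.0 L/s.
ΣQ_DR = 872.3 L/s.
With Δt = 2 h = 7200 s, V = ΣQ_DR · Δt = 872.3 × 7200 = 6.28 × 10^6 L.

V ≈ 6.28 × 10^6 L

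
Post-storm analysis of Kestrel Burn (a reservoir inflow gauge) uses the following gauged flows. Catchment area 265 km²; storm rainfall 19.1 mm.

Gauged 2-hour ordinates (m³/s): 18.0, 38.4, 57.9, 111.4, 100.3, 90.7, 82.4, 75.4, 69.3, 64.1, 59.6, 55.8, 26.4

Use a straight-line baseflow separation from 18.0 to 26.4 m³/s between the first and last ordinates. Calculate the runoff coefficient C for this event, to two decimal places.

C ≈ 0.80

ΣQ_DR = 561.1 m³/s; V = ΣQ_DR·Δt = 4.040 × 10^6 m³.
Runoff depth d = V / A = 15.24 mm.
C = d / P = 15.24 / 19.1 = 0.80.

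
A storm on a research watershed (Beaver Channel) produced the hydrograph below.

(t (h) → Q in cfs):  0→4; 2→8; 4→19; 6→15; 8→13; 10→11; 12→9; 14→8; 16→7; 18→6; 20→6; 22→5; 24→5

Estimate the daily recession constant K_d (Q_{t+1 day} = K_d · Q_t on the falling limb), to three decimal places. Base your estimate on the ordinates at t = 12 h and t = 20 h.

Between t = 12 h and t = 20 h the flow falls from 9 to 6 cfs over 4×2 h = 8 h.
Per-interval ratio K = (6/9)^(1/4) = 0.9036; K_d = K^(24/2) = 0.296.

K_d ≈ 0.296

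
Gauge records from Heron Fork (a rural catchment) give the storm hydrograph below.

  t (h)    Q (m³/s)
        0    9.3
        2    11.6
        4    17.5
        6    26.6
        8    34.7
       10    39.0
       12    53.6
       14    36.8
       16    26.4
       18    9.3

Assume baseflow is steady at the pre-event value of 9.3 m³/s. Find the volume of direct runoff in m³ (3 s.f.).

Direct-runoff ordinates (Q − Q_b): 0.0, 2.3, 8.2, 17.3, 25.4, 29.7, 44.3, 27.5, 17.1, 0.0 m³/s.
ΣQ_DR = 171.8 m³/s.
With Δt = 2 h = 7200 s, V = ΣQ_DR · Δt = 171.8 × 7200 = 1.24 × 10^6 m³.

V ≈ 1.24 × 10^6 m³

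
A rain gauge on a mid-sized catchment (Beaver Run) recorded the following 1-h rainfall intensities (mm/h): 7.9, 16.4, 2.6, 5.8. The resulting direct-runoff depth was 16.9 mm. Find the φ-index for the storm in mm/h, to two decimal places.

φ ≈ 4.40 mm/h

Only the 3 blocks with intensity above φ contribute runoff: 7.9, 16.4, 5.8 mm/h.
Σ(I−φ)·Δt = d  ⇒  (7.9+16.4+5.8 − 3φ)·1 = 16.9
φ = (30.10 − 16.9/1) / 3 = 4.40 mm/h.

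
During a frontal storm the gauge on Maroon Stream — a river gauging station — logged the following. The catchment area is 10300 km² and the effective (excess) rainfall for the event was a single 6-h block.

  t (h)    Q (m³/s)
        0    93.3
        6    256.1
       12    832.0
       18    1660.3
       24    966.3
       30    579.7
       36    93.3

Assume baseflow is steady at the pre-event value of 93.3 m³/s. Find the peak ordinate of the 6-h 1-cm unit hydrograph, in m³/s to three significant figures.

U_p ≈ 1950 m³/s

Direct runoff: 0.0, 162.8, 738.7, 1567.0, 873.0, 486.4, 0.0 m³/s; ΣQ_DR = 3828 m³/s, peak = 1567.0 m³/s.
Runoff depth d = ΣQ_DR·Δt / A = 3828 × 21600 / (10300 km²) = 8.027 mm.
The 1-cm UH is the DRH scaled by (10 mm)/d, so U_p = 1567.0 × 10/8.027 = 1950 m³/s.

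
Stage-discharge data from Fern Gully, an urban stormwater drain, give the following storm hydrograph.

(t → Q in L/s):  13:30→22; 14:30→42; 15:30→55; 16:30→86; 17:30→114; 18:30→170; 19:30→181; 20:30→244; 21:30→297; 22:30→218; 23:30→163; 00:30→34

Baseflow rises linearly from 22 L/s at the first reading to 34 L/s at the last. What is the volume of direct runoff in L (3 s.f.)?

V ≈ 4.64 × 10^6 L

Direct-runoff ordinates (Q − Q_b): 0.00, 18.91, 30.82, 60.73, 87.64, 142.55, 152.45, 214.36, 266.27, 186.18, 130.09, 0.00 L/s.
ΣQ_DR = 1290 L/s.
With Δt = 1 h = 3600 s, V = ΣQ_DR · Δt = 1290 × 3600 = 4.64 × 10^6 L.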